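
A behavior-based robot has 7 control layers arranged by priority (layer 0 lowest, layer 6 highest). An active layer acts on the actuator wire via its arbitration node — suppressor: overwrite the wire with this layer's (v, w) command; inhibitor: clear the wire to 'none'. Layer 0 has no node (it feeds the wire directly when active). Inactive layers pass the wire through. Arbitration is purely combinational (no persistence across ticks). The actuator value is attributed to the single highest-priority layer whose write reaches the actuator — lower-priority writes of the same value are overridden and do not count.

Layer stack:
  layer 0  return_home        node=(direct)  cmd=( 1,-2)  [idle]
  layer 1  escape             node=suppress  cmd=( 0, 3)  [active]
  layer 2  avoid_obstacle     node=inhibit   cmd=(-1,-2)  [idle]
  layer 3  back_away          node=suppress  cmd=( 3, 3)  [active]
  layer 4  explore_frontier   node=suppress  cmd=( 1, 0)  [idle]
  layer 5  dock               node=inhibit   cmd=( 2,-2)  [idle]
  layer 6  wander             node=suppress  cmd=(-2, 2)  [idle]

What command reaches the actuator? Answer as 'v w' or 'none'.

layer 0 (return_home) idle — none
layer 1 (escape) active — suppresses: (0, 3)
layer 2 (avoid_obstacle) idle — unchanged: (0, 3)
layer 3 (back_away) active — suppresses: (3, 3)
layer 4 (explore_frontier) idle — unchanged: (3, 3)
layer 5 (dock) idle — unchanged: (3, 3)
layer 6 (wander) idle — unchanged: (3, 3)
→ actuator (3, 3)

3 3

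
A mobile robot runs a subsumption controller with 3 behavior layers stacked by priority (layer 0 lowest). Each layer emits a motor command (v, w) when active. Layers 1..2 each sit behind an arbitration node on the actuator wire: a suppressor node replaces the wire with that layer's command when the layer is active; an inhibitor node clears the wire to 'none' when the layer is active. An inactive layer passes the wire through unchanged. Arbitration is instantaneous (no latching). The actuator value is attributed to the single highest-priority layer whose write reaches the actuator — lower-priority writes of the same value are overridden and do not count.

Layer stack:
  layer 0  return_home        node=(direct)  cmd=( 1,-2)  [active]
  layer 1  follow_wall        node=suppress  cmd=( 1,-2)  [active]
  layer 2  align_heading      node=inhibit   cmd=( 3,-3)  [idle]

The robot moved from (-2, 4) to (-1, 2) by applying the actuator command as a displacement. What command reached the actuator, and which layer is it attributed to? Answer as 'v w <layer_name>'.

displacement = (-1, 2) − (-2, 4) = (1, -2)
L0 return_home: active, feeds wire = (1, -2)
L1 follow_wall: active, suppressor → wire = (1, -2)
L2 align_heading: idle → wire stays (1, -2)
actuator = (1, -2) — from layer 1 (follow_wall)

1 -2 follow_wall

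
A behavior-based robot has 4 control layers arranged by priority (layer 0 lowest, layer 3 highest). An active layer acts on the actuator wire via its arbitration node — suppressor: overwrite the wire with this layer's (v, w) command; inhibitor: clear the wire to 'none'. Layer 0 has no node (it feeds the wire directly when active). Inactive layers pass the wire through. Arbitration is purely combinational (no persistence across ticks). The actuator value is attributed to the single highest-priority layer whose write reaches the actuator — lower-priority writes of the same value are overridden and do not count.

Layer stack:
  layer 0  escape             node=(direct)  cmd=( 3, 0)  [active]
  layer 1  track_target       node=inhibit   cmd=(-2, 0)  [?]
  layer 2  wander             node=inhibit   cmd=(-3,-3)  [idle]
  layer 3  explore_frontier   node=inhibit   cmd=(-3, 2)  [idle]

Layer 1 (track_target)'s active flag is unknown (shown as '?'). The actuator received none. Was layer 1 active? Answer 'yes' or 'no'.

If layer 1 is active=yes:
  actuator would be none
If layer 1 is active=no:
  actuator would be (3, 0)
Observed none, so layer 1 was active.

yes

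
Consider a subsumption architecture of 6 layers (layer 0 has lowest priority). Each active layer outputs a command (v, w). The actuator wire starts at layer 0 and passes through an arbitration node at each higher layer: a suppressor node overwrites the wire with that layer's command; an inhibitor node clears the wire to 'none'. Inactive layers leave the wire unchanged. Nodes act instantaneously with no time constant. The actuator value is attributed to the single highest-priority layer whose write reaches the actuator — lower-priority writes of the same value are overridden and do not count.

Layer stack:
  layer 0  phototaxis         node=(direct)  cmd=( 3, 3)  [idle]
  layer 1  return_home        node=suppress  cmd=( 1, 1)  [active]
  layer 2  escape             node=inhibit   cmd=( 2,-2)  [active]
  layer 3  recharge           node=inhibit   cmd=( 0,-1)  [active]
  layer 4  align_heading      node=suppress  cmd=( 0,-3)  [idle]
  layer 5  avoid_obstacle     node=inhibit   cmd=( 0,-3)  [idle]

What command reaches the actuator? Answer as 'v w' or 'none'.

none

L0 phototaxis: idle → wire = none
L1 return_home: active, suppressor → wire = (1, 1)
L2 escape: active, inhibitor → wire = none
L3 recharge: active, inhibitor → wire = none
L4 align_heading: idle → wire stays none
L5 avoid_obstacle: idle → wire stays none
actuator = none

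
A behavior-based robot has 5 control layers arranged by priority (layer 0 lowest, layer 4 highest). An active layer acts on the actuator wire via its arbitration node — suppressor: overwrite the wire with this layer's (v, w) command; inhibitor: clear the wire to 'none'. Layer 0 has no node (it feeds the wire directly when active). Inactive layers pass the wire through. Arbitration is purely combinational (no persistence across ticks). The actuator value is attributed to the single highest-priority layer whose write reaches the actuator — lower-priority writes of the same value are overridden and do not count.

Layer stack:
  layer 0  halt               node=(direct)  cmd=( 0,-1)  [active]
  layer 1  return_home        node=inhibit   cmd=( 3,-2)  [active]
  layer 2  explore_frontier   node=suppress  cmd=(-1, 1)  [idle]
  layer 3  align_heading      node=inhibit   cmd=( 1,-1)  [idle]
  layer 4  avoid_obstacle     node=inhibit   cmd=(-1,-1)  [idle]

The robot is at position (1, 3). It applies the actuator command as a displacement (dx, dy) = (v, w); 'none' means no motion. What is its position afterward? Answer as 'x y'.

1 3

[0] halt on; wire := (0, -1)
[1] return_home on (inhibit); wire := none
[2] explore_frontier off; pass none
[3] align_heading off; pass none
[4] avoid_obstacle off; pass none
output none
position: (1, 3) + none = (1, 3)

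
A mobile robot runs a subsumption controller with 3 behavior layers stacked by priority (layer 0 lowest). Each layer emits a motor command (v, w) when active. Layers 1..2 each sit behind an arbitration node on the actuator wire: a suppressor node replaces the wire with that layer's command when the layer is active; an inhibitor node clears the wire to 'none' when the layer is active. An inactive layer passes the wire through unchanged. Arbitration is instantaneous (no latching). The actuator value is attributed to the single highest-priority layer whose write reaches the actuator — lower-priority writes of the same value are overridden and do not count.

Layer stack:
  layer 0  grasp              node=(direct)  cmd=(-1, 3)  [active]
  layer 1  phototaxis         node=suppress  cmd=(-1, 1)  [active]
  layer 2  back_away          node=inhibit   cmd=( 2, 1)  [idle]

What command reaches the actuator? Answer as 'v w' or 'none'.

-1 1

[0] grasp on; wire := (-1, 3)
[1] phototaxis on (suppress); wire := (-1, 1)
[2] back_away off; pass (-1, 1)
output (-1, 1)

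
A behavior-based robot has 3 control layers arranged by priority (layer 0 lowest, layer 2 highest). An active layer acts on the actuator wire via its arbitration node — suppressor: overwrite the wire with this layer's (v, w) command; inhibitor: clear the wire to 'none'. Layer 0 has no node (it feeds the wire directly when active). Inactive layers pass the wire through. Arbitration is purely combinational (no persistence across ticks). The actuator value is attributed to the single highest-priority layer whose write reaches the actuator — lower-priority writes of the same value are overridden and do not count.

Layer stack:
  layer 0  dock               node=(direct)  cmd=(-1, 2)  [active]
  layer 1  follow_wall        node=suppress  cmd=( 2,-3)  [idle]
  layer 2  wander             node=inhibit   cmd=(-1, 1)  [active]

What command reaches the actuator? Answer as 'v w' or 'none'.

L0 dock: active, feeds wire = (-1, 2)
L1 follow_wall: idle → wire stays (-1, 2)
L2 wander: active, inhibitor → wire = none
actuator = none

none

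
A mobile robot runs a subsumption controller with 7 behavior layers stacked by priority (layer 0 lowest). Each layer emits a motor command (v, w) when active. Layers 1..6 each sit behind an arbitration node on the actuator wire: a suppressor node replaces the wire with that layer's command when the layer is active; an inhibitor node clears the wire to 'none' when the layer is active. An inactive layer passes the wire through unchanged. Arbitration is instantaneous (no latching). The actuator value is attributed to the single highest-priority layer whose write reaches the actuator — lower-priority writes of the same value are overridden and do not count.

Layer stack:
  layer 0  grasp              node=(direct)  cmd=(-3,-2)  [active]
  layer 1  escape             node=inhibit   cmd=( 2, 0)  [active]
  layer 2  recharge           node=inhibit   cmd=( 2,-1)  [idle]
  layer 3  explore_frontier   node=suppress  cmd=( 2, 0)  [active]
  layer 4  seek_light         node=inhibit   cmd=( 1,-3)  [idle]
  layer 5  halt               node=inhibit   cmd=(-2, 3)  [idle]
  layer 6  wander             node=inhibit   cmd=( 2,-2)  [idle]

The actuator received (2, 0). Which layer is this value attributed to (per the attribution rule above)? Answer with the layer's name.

[0] grasp on; wire := (-3, -2)
[1] escape on (inhibit); wire := none
[2] recharge off; pass none
[3] explore_frontier on (suppress); wire := (2, 0)
[4] seek_light off; pass (2, 0)
[5] halt off; pass (2, 0)
[6] wander off; pass (2, 0)
output (2, 0)
last writer: layer 3 = explore_frontier

explore_frontier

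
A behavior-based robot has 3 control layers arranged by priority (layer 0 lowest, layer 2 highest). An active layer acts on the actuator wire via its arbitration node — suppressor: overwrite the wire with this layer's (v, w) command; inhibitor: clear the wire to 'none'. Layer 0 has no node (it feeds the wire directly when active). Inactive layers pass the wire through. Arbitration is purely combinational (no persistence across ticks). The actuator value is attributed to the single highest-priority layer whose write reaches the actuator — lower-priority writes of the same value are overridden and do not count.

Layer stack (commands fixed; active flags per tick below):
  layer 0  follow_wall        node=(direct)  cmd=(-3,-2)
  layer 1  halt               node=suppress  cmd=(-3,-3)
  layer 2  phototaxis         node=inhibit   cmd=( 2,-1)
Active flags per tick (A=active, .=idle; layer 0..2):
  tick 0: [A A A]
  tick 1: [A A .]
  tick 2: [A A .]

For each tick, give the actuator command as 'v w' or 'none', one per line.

none
-3 -3
-3 -3

tick 0:
  L0 follow_wall: active, feeds wire = (-3, -2)
  L1 halt: active, suppressor → wire = (-3, -3)
  L2 phototaxis: active, inhibitor → wire = none
  actuator = none
tick 1:
  L0 follow_wall: active, feeds wire = (-3, -2)
  L1 halt: active, suppressor → wire = (-3, -3)
  L2 phototaxis: idle → wire stays (-3, -3)
  actuator = (-3, -3)
tick 2:
  L0 follow_wall: active, feeds wire = (-3, -2)
  L1 halt: active, suppressor → wire = (-3, -3)
  L2 phototaxis: idle → wire stays (-3, -3)
  actuator = (-3, -3)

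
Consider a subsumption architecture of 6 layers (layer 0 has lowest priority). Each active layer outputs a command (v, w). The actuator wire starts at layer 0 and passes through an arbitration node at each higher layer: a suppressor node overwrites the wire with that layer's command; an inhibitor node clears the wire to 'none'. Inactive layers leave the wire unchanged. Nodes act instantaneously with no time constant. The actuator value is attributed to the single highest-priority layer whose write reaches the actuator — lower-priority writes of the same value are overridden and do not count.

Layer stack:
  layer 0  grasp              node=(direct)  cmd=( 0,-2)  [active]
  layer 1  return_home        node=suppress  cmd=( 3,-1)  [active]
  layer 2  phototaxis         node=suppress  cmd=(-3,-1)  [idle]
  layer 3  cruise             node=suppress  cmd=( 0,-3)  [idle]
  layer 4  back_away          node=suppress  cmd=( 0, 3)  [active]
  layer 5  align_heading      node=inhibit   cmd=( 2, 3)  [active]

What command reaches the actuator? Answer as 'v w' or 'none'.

[0] grasp on; wire := (0, -2)
[1] return_home on (suppress); wire := (3, -1)
[2] phototaxis off; pass (3, -1)
[3] cruise off; pass (3, -1)
[4] back_away on (suppress); wire := (0, 3)
[5] align_heading on (inhibit); wire := none
output none

none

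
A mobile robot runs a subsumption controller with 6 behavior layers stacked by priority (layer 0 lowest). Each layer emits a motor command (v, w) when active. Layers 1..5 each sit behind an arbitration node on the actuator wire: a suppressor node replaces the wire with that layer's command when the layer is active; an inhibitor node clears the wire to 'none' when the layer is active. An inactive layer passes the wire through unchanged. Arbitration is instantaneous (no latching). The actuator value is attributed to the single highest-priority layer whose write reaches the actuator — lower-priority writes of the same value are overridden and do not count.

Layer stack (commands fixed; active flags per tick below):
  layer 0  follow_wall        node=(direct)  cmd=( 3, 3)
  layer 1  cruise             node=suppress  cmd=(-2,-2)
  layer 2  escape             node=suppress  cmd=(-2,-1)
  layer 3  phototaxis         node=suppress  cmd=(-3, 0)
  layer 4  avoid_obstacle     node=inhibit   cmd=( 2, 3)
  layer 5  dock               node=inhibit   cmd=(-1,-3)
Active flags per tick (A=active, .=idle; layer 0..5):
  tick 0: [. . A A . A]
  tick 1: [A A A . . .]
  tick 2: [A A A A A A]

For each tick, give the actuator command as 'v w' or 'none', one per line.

none
-2 -1
none

tick 0:
  layer 0 (follow_wall) idle — none
  layer 1 (cruise) idle — unchanged: none
  layer 2 (escape) active — suppresses: (-2, -1)
  layer 3 (phototaxis) active — suppresses: (-3, 0)
  layer 4 (avoid_obstacle) idle — unchanged: (-3, 0)
  layer 5 (dock) active — inhibits: none
  → actuator none
tick 1:
  layer 0 (follow_wall) active — direct: (3, 3)
  layer 1 (cruise) active — suppresses: (-2, -2)
  layer 2 (escape) active — suppresses: (-2, -1)
  layer 3 (phototaxis) idle — unchanged: (-2, -1)
  layer 4 (avoid_obstacle) idle — unchanged: (-2, -1)
  layer 5 (dock) idle — unchanged: (-2, -1)
  → actuator (-2, -1)
tick 2:
  layer 0 (follow_wall) active — direct: (3, 3)
  layer 1 (cruise) active — suppresses: (-2, -2)
  layer 2 (escape) active — suppresses: (-2, -1)
  layer 3 (phototaxis) active — suppresses: (-3, 0)
  layer 4 (avoid_obstacle) active — inhibits: none
  layer 5 (dock) active — inhibits: none
  → actuator none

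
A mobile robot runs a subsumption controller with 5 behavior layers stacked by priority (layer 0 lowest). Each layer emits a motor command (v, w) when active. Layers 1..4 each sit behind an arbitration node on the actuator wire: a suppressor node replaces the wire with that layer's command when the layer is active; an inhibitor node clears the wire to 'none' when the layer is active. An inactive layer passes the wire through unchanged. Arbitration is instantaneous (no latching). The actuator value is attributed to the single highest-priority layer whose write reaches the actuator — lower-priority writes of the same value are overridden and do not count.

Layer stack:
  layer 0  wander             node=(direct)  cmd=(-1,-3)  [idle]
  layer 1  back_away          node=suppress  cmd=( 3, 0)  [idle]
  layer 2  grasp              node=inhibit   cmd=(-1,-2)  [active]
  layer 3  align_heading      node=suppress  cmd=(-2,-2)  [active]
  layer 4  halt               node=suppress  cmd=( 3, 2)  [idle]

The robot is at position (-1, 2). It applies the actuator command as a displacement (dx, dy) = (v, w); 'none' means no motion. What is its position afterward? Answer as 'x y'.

-3 0

L0 wander: idle → wire = none
L1 back_away: idle → wire stays none
L2 grasp: active, inhibitor → wire = none
L3 align_heading: active, suppressor → wire = (-2, -2)
L4 halt: idle → wire stays (-2, -2)
actuator = (-2, -2)
position: (-1, 2) + (-2, -2) = (-3, 0)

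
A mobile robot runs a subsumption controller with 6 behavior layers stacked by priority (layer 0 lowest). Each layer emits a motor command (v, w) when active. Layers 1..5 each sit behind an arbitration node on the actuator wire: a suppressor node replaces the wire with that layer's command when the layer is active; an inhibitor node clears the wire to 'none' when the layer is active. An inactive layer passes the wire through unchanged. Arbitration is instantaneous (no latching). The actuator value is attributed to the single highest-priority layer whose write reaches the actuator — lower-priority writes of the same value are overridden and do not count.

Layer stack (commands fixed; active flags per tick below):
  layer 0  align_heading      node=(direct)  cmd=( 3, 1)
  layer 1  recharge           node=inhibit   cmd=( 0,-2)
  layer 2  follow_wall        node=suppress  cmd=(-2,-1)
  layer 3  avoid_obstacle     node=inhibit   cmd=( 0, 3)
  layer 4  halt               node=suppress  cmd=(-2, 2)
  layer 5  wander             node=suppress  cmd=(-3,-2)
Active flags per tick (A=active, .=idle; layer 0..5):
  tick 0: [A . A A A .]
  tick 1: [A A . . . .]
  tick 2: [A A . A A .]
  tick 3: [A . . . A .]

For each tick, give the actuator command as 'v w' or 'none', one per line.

-2 2
none
-2 2
-2 2

tick 0:
  L0 align_heading: active, feeds wire = (3, 1)
  L1 recharge: idle → wire stays (3, 1)
  L2 follow_wall: active, suppressor → wire = (-2, -1)
  L3 avoid_obstacle: active, inhibitor → wire = none
  L4 halt: active, suppressor → wire = (-2, 2)
  L5 wander: idle → wire stays (-2, 2)
  actuator = (-2, 2)
tick 1:
  L0 align_heading: active, feeds wire = (3, 1)
  L1 recharge: active, inhibitor → wire = none
  L2 follow_wall: idle → wire stays none
  L3 avoid_obstacle: idle → wire stays none
  L4 halt: idle → wire stays none
  L5 wander: idle → wire stays none
  actuator = none
tick 2:
  L0 align_heading: active, feeds wire = (3, 1)
  L1 recharge: active, inhibitor → wire = none
  L2 follow_wall: idle → wire stays none
  L3 avoid_obstacle: active, inhibitor → wire = none
  L4 halt: active, suppressor → wire = (-2, 2)
  L5 wander: idle → wire stays (-2, 2)
  actuator = (-2, 2)
tick 3:
  L0 align_heading: active, feeds wire = (3, 1)
  L1 recharge: idle → wire stays (3, 1)
  L2 follow_wall: idle → wire stays (3, 1)
  L3 avoid_obstacle: idle → wire stays (3, 1)
  L4 halt: active, suppressor → wire = (-2, 2)
  L5 wander: idle → wire stays (-2, 2)
  actuator = (-2, 2)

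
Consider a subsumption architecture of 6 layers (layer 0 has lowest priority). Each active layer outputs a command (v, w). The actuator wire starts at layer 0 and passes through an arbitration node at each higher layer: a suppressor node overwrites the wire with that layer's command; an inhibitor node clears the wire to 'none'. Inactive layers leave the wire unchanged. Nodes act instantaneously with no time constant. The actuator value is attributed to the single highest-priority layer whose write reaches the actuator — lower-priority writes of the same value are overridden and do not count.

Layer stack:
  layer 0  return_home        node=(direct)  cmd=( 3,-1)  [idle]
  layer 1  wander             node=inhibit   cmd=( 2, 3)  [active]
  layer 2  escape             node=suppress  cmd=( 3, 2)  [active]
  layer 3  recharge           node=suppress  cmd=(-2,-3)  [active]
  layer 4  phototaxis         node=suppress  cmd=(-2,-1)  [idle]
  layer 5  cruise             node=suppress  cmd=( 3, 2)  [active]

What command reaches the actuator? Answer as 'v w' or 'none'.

layer 0 (return_home) idle — none
layer 1 (wander) active — inhibits: none
layer 2 (escape) active — suppresses: (3, 2)
layer 3 (recharge) active — suppresses: (-2, -3)
layer 4 (phototaxis) idle — unchanged: (-2, -3)
layer 5 (cruise) active — suppresses: (3, 2)
→ actuator (3, 2)

3 2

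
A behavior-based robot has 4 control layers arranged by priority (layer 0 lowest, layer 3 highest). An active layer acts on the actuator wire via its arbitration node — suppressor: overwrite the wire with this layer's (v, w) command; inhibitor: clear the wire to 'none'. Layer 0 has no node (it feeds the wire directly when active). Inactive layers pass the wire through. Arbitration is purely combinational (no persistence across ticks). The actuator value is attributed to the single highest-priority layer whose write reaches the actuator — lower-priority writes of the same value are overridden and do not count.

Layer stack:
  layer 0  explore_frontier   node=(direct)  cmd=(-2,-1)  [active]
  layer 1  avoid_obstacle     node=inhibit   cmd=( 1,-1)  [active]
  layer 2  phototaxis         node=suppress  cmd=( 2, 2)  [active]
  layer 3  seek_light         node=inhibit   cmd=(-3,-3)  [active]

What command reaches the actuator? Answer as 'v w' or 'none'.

none

[0] explore_frontier on; wire := (-2, -1)
[1] avoid_obstacle on (inhibit); wire := none
[2] phototaxis on (suppress); wire := (2, 2)
[3] seek_light on (inhibit); wire := none
output none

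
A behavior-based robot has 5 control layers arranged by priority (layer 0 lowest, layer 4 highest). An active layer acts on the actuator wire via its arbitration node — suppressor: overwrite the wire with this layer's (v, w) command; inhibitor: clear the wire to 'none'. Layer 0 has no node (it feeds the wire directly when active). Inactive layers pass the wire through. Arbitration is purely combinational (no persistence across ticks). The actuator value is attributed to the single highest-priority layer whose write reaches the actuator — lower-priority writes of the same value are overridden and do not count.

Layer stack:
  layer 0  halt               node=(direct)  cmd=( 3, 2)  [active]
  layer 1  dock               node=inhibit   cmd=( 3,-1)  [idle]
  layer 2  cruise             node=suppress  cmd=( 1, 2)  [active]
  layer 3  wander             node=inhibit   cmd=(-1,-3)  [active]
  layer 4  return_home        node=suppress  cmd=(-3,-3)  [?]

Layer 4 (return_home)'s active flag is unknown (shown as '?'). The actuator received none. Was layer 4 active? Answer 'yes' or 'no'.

no

If layer 4 is active=yes:
  actuator would be (-3, -3)
If layer 4 is active=no:
  actuator would be none
Observed none, so layer 4 was idle.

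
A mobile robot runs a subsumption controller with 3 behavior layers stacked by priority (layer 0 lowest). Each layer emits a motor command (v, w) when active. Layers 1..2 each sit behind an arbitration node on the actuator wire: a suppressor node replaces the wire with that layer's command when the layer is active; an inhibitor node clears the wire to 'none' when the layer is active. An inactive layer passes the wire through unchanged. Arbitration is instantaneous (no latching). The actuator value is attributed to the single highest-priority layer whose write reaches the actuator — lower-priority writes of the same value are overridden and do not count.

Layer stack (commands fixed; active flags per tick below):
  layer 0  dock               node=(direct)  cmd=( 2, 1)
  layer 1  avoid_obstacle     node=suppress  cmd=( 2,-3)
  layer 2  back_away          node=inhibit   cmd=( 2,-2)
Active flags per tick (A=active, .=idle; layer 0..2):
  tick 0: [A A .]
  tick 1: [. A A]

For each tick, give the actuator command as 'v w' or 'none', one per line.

tick 0:
  layer 0 (dock) active — direct: (2, 1)
  layer 1 (avoid_obstacle) active — suppresses: (2, -3)
  layer 2 (back_away) idle — unchanged: (2, -3)
  → actuator (2, -3)
tick 1:
  layer 0 (dock) idle — none
  layer 1 (avoid_obstacle) active — suppresses: (2, -3)
  layer 2 (back_away) active — inhibits: none
  → actuator none

2 -3
none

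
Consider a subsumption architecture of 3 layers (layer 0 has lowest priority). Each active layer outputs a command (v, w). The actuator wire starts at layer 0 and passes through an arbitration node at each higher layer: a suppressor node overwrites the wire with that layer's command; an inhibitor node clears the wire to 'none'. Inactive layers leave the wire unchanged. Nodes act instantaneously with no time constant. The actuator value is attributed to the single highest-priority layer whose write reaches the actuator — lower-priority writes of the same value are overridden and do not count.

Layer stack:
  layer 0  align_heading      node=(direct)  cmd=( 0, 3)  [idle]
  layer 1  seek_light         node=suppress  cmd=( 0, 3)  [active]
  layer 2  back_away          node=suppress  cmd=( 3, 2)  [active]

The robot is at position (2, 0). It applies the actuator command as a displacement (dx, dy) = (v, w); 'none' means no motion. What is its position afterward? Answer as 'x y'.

layer 0 (align_heading) idle — none
layer 1 (seek_light) active — suppresses: (0, 3)
layer 2 (back_away) active — suppresses: (3, 2)
→ actuator (3, 2)
position: (2, 0) + (3, 2) = (5, 2)

5 2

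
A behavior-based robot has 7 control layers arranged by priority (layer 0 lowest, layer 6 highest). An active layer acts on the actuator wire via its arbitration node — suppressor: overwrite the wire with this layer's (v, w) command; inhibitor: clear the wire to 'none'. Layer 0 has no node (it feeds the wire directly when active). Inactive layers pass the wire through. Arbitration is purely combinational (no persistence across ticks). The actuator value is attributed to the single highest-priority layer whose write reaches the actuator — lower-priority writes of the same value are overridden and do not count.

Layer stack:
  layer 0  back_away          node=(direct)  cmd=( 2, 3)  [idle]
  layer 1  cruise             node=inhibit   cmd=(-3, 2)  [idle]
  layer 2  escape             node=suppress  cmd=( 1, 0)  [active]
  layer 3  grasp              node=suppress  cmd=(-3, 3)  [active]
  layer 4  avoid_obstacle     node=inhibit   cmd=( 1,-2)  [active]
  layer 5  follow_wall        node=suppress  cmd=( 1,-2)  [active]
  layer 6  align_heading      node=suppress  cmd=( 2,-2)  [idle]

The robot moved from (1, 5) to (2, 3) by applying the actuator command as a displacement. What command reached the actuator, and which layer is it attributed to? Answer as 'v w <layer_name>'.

displacement = (2, 3) − (1, 5) = (1, -2)
[0] back_away off; wire := none
[1] cruise off; pass none
[2] escape on (suppress); wire := (1, 0)
[3] grasp on (suppress); wire := (-3, 3)
[4] avoid_obstacle on (inhibit); wire := none
[5] follow_wall on (suppress); wire := (1, -2)
[6] align_heading off; pass (1, -2)
output (1, -2) — from layer 5 (follow_wall)

1 -2 follow_wall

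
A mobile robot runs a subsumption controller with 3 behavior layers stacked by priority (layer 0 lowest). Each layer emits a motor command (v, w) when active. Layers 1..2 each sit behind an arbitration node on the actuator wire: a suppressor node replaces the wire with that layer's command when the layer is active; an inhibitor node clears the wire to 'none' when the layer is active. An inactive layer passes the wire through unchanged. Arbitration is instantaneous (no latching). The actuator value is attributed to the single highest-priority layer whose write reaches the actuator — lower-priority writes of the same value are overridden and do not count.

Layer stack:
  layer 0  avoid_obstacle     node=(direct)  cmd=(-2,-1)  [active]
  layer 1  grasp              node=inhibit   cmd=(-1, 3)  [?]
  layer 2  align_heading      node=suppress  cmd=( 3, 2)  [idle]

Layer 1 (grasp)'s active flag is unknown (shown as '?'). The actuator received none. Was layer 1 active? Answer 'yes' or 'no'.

If layer 1 is active=yes:
  actuator would be none
If layer 1 is active=no:
  actuator would be (-2, -1)
Observed none, so layer 1 was active.

yes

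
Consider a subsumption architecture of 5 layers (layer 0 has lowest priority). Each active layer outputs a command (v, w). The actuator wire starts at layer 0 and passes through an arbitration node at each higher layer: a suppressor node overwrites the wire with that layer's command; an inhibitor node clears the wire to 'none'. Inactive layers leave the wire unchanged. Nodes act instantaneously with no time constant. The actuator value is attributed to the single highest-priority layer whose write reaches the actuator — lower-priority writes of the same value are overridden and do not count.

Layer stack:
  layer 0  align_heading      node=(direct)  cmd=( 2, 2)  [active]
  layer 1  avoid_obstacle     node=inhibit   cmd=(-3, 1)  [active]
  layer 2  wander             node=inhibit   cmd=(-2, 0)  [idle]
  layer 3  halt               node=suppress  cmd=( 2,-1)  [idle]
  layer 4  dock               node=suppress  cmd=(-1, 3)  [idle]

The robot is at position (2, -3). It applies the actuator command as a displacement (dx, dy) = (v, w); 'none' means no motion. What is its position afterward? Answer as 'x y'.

2 -3

L0 align_heading: active, feeds wire = (2, 2)
L1 avoid_obstacle: active, inhibitor → wire = none
L2 wander: idle → wire stays none
L3 halt: idle → wire stays none
L4 dock: idle → wire stays none
actuator = none
position: (2, -3) + none = (2, -3)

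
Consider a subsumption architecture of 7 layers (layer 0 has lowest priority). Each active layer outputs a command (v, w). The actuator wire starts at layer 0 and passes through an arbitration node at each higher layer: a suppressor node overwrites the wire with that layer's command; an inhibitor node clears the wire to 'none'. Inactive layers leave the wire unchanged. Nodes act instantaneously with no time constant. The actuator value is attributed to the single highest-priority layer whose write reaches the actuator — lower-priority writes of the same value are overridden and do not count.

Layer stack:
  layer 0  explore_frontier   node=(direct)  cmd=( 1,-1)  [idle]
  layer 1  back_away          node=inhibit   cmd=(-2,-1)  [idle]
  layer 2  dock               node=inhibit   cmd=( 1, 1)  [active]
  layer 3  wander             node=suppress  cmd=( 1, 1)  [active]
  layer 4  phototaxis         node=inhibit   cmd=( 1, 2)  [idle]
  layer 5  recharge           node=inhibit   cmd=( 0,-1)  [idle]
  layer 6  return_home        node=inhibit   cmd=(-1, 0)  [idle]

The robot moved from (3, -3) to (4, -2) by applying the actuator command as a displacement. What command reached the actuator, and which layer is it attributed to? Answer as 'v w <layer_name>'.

1 1 wander

displacement = (4, -2) − (3, -3) = (1, 1)
layer 0 (explore_frontier) idle — none
layer 1 (back_away) idle — unchanged: none
layer 2 (dock) active — inhibits: none
layer 3 (wander) active — suppresses: (1, 1)
layer 4 (phototaxis) idle — unchanged: (1, 1)
layer 5 (recharge) idle — unchanged: (1, 1)
layer 6 (return_home) idle — unchanged: (1, 1)
→ actuator (1, 1) — from layer 3 (wander)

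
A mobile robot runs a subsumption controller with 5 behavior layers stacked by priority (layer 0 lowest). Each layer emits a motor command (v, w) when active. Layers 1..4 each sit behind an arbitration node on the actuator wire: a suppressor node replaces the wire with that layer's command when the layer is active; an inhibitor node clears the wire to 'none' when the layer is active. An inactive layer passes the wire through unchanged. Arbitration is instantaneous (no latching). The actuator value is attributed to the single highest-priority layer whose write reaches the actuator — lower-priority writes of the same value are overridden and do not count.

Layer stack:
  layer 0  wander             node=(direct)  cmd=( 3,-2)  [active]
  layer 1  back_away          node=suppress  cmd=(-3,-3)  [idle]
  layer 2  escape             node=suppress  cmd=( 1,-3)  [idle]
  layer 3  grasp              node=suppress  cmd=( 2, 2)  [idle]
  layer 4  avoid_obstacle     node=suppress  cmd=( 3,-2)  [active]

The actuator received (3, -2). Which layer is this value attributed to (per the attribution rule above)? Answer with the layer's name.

layer 0 (wander) active — direct: (3, -2)
layer 1 (back_away) idle — unchanged: (3, -2)
layer 2 (escape) idle — unchanged: (3, -2)
layer 3 (grasp) idle — unchanged: (3, -2)
layer 4 (avoid_obstacle) active — suppresses: (3, -2)
→ actuator (3, -2)
last writer: layer 4 = avoid_obstacle

avoid_obstacle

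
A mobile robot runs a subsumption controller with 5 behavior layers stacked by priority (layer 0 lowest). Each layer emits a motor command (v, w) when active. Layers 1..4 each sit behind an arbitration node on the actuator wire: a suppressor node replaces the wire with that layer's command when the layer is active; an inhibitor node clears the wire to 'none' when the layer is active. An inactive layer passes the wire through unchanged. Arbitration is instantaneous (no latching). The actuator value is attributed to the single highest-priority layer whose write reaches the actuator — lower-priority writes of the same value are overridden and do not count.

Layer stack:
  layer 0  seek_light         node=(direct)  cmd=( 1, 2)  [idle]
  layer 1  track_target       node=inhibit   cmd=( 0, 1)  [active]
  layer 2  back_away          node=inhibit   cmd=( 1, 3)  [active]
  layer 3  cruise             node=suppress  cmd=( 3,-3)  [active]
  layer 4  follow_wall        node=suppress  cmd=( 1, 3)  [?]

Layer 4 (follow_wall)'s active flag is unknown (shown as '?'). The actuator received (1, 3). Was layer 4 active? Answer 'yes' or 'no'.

If layer 4 is active=yes:
  actuator would be (1, 3)
If layer 4 is active=no:
  actuator would be (3, -3)
Observed (1, 3), so layer 4 was active.

yes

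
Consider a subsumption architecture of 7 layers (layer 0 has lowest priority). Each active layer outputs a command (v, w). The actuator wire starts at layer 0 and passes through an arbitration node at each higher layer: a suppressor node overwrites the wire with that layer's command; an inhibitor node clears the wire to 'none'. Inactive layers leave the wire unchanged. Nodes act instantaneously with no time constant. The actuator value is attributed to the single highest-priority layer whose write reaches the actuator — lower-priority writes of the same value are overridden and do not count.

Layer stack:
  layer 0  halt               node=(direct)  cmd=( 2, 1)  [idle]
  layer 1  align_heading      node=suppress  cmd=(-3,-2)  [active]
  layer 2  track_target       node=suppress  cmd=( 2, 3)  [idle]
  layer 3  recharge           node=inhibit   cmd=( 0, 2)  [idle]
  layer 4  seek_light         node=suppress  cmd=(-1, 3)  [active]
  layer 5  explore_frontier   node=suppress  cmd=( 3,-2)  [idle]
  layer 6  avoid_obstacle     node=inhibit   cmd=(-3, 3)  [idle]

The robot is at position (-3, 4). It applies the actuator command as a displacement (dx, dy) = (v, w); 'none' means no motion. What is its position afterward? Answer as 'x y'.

L0 halt: idle → wire = none
L1 align_heading: active, suppressor → wire = (-3, -2)
L2 track_target: idle → wire stays (-3, -2)
L3 recharge: idle → wire stays (-3, -2)
L4 seek_light: active, suppressor → wire = (-1, 3)
L5 explore_frontier: idle → wire stays (-1, 3)
L6 avoid_obstacle: idle → wire stays (-1, 3)
actuator = (-1, 3)
position: (-3, 4) + (-1, 3) = (-4, 7)

-4 7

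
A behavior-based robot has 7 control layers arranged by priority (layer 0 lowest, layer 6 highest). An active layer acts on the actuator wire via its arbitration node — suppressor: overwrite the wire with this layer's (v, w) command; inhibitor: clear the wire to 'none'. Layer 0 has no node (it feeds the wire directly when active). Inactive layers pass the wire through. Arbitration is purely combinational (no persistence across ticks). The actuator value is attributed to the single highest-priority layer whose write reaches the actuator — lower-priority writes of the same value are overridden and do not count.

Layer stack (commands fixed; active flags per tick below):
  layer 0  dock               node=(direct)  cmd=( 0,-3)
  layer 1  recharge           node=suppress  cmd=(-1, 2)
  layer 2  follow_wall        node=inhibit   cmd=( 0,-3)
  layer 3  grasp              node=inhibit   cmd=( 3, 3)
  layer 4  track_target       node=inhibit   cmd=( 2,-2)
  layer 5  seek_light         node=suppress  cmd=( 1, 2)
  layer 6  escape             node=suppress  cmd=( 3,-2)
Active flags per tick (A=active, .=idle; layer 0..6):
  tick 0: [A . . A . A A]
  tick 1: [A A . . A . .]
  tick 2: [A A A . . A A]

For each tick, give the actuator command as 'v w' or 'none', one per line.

tick 0:
  L0 dock: active, feeds wire = (0, -3)
  L1 recharge: idle → wire stays (0, -3)
  L2 follow_wall: idle → wire stays (0, -3)
  L3 grasp: active, inhibitor → wire = none
  L4 track_target: idle → wire stays none
  L5 seek_light: active, suppressor → wire = (1, 2)
  L6 escape: active, suppressor → wire = (3, -2)
  actuator = (3, -2)
tick 1:
  L0 dock: active, feeds wire = (0, -3)
  L1 recharge: active, suppressor → wire = (-1, 2)
  L2 follow_wall: idle → wire stays (-1, 2)
  L3 grasp: idle → wire stays (-1, 2)
  L4 track_target: active, inhibitor → wire = none
  L5 seek_light: idle → wire stays none
  L6 escape: idle → wire stays none
  actuator = none
tick 2:
  L0 dock: active, feeds wire = (0, -3)
  L1 recharge: active, suppressor → wire = (-1, 2)
  L2 follow_wall: active, inhibitor → wire = none
  L3 grasp: idle → wire stays none
  L4 track_target: idle → wire stays none
  L5 seek_light: active, suppressor → wire = (1, 2)
  L6 escape: active, suppressor → wire = (3, -2)
  actuator = (3, -2)

3 -2
none
3 -2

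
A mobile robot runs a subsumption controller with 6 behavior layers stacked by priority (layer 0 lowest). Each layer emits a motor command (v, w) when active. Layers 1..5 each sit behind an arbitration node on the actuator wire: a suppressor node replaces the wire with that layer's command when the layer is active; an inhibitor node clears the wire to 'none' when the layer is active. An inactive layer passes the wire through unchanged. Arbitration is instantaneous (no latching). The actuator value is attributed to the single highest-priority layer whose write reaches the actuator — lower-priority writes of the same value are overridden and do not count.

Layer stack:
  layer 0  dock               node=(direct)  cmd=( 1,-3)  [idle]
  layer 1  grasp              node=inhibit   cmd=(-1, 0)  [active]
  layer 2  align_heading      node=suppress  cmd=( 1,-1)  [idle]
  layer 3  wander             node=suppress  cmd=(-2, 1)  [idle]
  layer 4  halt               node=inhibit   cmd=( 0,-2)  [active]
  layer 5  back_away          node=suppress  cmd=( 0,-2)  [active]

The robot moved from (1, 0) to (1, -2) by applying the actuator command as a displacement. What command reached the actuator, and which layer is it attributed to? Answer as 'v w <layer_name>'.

displacement = (1, -2) − (1, 0) = (0, -2)
layer 0 (dock) idle — none
layer 1 (grasp) active — inhibits: none
layer 2 (align_heading) idle — unchanged: none
layer 3 (wander) idle — unchanged: none
layer 4 (halt) active — inhibits: none
layer 5 (back_away) active — suppresses: (0, -2)
→ actuator (0, -2) — from layer 5 (back_away)

0 -2 back_away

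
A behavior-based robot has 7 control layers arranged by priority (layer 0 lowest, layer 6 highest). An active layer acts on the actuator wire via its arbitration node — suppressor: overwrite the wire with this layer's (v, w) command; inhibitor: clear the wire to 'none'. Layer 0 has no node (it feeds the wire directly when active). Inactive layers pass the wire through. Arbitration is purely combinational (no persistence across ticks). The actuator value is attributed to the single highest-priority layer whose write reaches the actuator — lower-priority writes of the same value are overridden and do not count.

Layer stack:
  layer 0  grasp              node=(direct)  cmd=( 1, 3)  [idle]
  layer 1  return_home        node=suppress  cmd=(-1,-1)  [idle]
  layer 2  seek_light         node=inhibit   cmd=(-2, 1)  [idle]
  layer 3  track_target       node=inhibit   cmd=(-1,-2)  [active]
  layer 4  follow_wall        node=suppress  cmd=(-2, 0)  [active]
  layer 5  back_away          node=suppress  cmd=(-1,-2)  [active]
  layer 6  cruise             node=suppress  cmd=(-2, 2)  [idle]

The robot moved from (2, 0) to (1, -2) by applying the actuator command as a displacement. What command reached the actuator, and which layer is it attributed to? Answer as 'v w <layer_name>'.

displacement = (1, -2) − (2, 0) = (-1, -2)
[0] grasp off; wire := none
[1] return_home off; pass none
[2] seek_light off; pass none
[3] track_target on (inhibit); wire := none
[4] follow_wall on (suppress); wire := (-2, 0)
[5] back_away on (suppress); wire := (-1, -2)
[6] cruise off; pass (-1, -2)
output (-1, -2) — from layer 5 (back_away)

-1 -2 back_away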